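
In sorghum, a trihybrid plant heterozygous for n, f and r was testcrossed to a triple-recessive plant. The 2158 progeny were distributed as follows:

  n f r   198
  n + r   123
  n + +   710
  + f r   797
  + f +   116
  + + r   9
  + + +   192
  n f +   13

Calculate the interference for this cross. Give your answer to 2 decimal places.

0.56

The two most frequent reciprocal classes, n + + and + f r, are the parental types, so the F1 was n + + / + f r.
The two rarest classes, n f + and + + r, are the double crossovers. Comparing them with the parentals, only the f allele has switched, so f is the middle locus and the order is r – f – n.
r–f: (239 + 22)/2158 = 0.1209; f–n: (390 + 22)/2158 = 0.1909.
Expected DCO frequency = 0.1209 × 0.1909 ≈ 0.02308; observed = 22/2158 ≈ 0.01019.
Coefficient of coincidence = 0.01019/0.02308 ≈ 0.44; interference = 1 − 0.44 = 0.56.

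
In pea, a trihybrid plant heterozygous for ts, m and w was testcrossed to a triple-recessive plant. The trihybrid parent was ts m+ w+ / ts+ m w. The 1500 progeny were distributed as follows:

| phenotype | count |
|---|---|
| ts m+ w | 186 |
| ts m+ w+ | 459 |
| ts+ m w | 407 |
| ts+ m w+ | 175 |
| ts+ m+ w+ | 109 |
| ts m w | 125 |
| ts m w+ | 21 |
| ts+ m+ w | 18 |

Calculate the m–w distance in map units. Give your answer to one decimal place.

26.7 map units

The two rarest classes, ts m w+ and ts+ m+ w, are the double crossovers. Comparing them with the parentals, only the m allele has switched, so m is the middle locus and the order is w – m – ts.
Crossovers in the w–m interval produce the single-crossover classes ts m+ w and ts+ m w+ (186 + 175 = 361) plus the double crossovers (39).
RF(w–m) = (361 + 39) / 1500 = 400/1500 = 0.2667 → 26.7 map units.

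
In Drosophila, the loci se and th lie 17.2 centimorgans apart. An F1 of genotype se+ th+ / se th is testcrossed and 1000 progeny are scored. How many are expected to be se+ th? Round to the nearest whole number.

A map distance of 17.2 centimorgans corresponds to a recombination frequency of 0.172.
The F1 is se+ th+ / se th, so se+ th is a recombinant gamete class with expected frequency r/2 = 0.172/2 = 0.0860.
Expected number = 0.0860 × 1000 = 86.00 ≈ 86.

86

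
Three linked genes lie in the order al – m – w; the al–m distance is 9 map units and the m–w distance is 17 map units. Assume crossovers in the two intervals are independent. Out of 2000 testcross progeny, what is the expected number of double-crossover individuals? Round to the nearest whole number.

31

Map distances give recombination frequencies of 0.090 and 0.170 for the two intervals.
With no interference, expected double-crossover frequency = 0.090 × 0.170 = 0.01530.
Expected number = 0.01530 × 2000 = 30.60 ≈ 31.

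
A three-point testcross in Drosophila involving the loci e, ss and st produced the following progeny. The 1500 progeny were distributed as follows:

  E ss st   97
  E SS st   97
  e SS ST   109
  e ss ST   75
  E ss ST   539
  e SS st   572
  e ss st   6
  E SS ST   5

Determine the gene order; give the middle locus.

ss

The two most frequent reciprocal classes, e SS st and E ss ST, are the parental types, so the F1 was e SS st / E ss ST.
The two rarest classes, e ss st and E SS ST, are the double crossovers. Comparing them with the parentals, only the ss allele has switched, so ss is the middle locus and the order is st – ss – e.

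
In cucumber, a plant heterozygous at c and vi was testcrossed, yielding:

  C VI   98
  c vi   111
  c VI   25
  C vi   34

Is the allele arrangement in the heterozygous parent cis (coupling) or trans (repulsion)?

cis

The two most frequent classes are C VI (98) and c vi (111); these are the parental (non-recombinant) types.
So the F1 carried C VI on one chromosome and c vi on the other — the recessive alleles are on the same chromosome (cis / coupling).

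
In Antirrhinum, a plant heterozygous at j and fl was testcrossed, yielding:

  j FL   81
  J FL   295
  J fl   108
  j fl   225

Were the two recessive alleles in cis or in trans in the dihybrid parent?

The two most frequent classes are J FL (295) and j fl (225); these are the parental (non-recombinant) types.
So the F1 carried J FL on one chromosome and j fl on the other — the recessive alleles are on the same chromosome (cis / coupling).

cis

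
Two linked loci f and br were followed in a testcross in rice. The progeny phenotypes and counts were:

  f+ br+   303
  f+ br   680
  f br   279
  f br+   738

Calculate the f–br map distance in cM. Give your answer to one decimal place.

29.1 cM

The two most frequent classes, f+ br (680) and f br+ (738), are the parental types, so the F1 was f+ br / f br+.
The recombinant classes are f+ br+ and f br: 303 + 279 = 582.
Recombination frequency = 582/2000 = 0.2910 ≈ 29.1%, i.e. 29.1 cM.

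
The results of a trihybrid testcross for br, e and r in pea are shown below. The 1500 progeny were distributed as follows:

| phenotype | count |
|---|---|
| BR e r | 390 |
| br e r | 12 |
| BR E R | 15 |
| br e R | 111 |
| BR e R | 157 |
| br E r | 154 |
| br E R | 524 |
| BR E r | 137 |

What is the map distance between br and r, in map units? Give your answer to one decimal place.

The two most frequent reciprocal classes, br E R and BR e r, are the parental types, so the F1 was br E R / BR e r.
The two rarest classes, BR E R and br e r, are the double crossovers. Comparing them with the parentals, only the br allele has switched, so br is the middle locus and the order is e – br – r.
Crossovers in the br–r interval produce the single-crossover classes br E r and BR e R (154 + 157 = 311) plus the double crossovers (27).
RF(br–r) = (311 + 27) / 1500 = 338/1500 = 0.2253 → 22.5 map units.

22.5 map units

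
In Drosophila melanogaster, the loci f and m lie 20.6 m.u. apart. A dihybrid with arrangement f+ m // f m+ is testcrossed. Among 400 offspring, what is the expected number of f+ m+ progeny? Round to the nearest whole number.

41

A map distance of 20.6 m.u. corresponds to a recombination frequency of 0.206.
The F1 is f+ m / f m+, so f+ m+ is a recombinant gamete class with expected frequency r/2 = 0.206/2 = 0.1030.
Expected number = 0.1030 × 400 = 41.20 ≈ 41.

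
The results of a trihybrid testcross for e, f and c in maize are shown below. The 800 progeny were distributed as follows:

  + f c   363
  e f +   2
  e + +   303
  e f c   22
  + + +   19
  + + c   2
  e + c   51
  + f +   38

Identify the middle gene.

f

The two most frequent reciprocal classes, e + + and + f c, are the parental types, so the F1 was e + + / + f c.
The two rarest classes, e f + and + + c, are the double crossovers. Comparing them with the parentals, only the f allele has switched, so f is the middle locus and the order is e – f – c.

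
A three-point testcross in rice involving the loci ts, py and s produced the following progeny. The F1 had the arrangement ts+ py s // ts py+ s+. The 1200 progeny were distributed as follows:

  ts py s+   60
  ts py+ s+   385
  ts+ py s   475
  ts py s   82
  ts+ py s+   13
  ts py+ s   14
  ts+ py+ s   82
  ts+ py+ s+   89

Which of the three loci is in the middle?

The two rarest classes, ts+ py s+ and ts py+ s, are the double crossovers. Comparing them with the parentals, only the s allele has switched, so s is the middle locus and the order is ts – s – py.

s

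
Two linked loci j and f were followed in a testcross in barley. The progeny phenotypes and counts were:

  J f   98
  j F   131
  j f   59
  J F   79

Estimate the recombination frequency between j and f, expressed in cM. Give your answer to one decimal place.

The two most frequent classes, J f (98) and j F (131), are the parental types, so the F1 was J f / j F.
The recombinant classes are J F and j f: 79 + 59 = 138.
Recombination frequency = 138/367 = 0.3760 ≈ 37.6%, i.e. 37.6 cM.

37.6 cM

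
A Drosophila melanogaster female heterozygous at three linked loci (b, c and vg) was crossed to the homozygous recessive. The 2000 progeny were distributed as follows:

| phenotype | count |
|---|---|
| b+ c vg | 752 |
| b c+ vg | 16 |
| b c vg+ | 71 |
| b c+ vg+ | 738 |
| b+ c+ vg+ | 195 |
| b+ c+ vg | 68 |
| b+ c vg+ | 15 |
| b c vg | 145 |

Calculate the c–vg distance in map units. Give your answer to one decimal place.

8.5 map units

The two most frequent reciprocal classes, b+ c vg and b c+ vg+, are the parental types, so the F1 was b+ c vg / b c+ vg+.
The two rarest classes, b+ c vg+ and b c+ vg, are the double crossovers. Comparing them with the parentals, only the vg allele has switched, so vg is the middle locus and the order is b – vg – c.
Crossovers in the vg–c interval produce the single-crossover classes b+ c+ vg and b c vg+ (68 + 71 = 139) plus the double crossovers (31).
RF(vg–c) = (139 + 31) / 2000 = 170/2000 = 0.0850 → 8.5 map units.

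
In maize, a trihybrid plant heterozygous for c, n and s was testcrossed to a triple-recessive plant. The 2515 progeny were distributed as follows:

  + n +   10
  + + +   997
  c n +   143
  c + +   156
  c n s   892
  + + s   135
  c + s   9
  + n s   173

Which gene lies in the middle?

The two most frequent reciprocal classes, + + + and c n s, are the parental types, so the F1 was + + + / c n s.
The two rarest classes, + n + and c + s, are the double crossovers. Comparing them with the parentals, only the n allele has switched, so n is the middle locus and the order is s – n – c.

n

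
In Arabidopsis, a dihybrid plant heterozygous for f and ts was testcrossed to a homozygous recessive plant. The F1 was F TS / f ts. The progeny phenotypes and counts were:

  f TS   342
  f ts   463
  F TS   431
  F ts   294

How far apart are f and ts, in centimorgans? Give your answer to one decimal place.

The recombinant classes are F ts and f TS: 294 + 342 = 636.
Recombination frequency = 636/1530 = 0.4157 ≈ 41.6%, i.e. 41.6 centimorgans.

41.6 centimorgans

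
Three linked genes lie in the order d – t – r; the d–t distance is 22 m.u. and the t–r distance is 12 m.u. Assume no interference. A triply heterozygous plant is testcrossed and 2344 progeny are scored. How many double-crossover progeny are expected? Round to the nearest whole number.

Map distances give recombination frequencies of 0.220 and 0.120 for the two intervals.
With no interference, expected double-crossover frequency = 0.220 × 0.120 = 0.02640.
Expected number = 0.02640 × 2344 = 61.88 ≈ 62.

62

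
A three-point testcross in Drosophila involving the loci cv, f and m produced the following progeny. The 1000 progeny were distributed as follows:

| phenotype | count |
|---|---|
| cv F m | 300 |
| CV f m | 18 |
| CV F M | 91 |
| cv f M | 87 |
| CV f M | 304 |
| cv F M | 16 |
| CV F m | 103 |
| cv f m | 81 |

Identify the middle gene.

m

The two most frequent reciprocal classes, CV f M and cv F m, are the parental types, so the F1 was CV f M / cv F m.
The two rarest classes, CV f m and cv F M, are the double crossovers. Comparing them with the parentals, only the m allele has switched, so m is the middle locus and the order is f – m – cv.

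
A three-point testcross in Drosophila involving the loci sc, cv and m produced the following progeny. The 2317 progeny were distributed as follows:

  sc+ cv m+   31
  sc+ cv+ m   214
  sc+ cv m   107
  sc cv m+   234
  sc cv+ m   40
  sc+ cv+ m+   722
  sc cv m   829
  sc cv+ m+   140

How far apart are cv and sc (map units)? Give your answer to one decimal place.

The two most frequent reciprocal classes, sc+ cv+ m+ and sc cv m, are the parental types, so the F1 was sc+ cv+ m+ / sc cv m.
The two rarest classes, sc+ cv m+ and sc cv+ m, are the double crossovers. Comparing them with the parentals, only the cv allele has switched, so cv is the middle locus and the order is sc – cv – m.
Crossovers in the sc–cv interval produce the single-crossover classes sc cv+ m+ and sc+ cv m (140 + 107 = 247) plus the double crossovers (71).
RF(sc–cv) = (247 + 71) / 2317 = 318/2317 = 0.1372 → 13.7 map units.

13.7 map units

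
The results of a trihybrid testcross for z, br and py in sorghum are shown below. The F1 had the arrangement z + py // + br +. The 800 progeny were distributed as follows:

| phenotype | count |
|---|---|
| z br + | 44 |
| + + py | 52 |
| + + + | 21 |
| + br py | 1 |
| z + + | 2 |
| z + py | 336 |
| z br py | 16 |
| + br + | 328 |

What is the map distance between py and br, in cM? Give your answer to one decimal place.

5.0 cM

The two rarest classes, z + + and + br py, are the double crossovers. Comparing them with the parentals, only the py allele has switched, so py is the middle locus and the order is z – py – br.
Crossovers in the py–br interval produce the single-crossover classes z br py and + + + (16 + 21 = 37) plus the double crossovers (3).
RF(py–br) = (37 + 3) / 800 = 40/800 = 0.0500 → 5.0 cM.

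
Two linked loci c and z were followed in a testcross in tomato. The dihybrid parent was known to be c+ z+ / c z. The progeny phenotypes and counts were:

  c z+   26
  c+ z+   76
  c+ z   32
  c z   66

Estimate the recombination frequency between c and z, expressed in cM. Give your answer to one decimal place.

The recombinant classes are c+ z and c z+: 32 + 26 = 58.
Recombination frequency = 58/200 = 0.2900 ≈ 29.0%, i.e. 29.0 cM.

29.0 cM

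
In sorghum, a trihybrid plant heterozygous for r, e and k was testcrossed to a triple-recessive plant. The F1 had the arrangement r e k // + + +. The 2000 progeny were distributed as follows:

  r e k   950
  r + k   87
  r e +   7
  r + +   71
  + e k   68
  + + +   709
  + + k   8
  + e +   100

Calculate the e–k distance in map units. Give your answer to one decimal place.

10.1 map units

The two rarest classes, r e + and + + k, are the double crossovers. Comparing them with the parentals, only the k allele has switched, so k is the middle locus and the order is r – k – e.
Crossovers in the k–e interval produce the single-crossover classes r + k and + e + (87 + 100 = 187) plus the double crossovers (15).
RF(k–e) = (187 + 15) / 2000 = 202/2000 = 0.1010 → 10.1 map units.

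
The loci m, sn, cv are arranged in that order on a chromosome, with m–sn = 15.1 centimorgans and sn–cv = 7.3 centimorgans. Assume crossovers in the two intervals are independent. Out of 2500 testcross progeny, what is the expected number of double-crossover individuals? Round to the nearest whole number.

Map distances give recombination frequencies of 0.151 and 0.073 for the two intervals.
With no interference, expected double-crossover frequency = 0.151 × 0.073 = 0.01102.
Expected number = 0.01102 × 2500 = 27.56 ≈ 28.

28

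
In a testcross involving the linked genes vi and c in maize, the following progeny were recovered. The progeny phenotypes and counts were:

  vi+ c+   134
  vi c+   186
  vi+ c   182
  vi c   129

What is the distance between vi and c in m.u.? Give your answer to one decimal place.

The two most frequent classes, vi+ c (182) and vi c+ (186), are the parental types, so the F1 was vi+ c / vi c+.
The recombinant classes are vi+ c+ and vi c: 134 + 129 = 263.
Recombination frequency = 263/631 = 0.4168 ≈ 41.7%, i.e. 41.7 m.u.

41.7 m.u.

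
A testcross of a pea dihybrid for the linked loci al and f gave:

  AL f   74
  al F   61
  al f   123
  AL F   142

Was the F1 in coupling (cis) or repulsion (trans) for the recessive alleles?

cis

The two most frequent classes are AL F (142) and al f (123); these are the parental (non-recombinant) types.
So the F1 carried AL F on one chromosome and al f on the other — the recessive alleles are on the same chromosome (cis / coupling).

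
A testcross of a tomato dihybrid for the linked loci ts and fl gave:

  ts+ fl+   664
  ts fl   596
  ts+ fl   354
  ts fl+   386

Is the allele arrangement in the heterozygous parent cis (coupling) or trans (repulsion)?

The two most frequent classes are ts+ fl+ (664) and ts fl (596); these are the parental (non-recombinant) types.
So the F1 carried ts+ fl+ on one chromosome and ts fl on the other — the recessive alleles are on the same chromosome (cis / coupling).

cis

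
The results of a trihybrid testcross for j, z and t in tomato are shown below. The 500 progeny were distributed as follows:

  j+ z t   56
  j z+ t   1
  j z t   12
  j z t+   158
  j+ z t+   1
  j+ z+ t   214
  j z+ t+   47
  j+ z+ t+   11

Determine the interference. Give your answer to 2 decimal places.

0.62

The two most frequent reciprocal classes, j+ z+ t and j z t+, are the parental types, so the F1 was j+ z+ t / j z t+.
The two rarest classes, j z+ t and j+ z t+, are the double crossovers. Comparing them with the parentals, only the j allele has switched, so j is the middle locus and the order is z – j – t.
z–j: (103 + 2)/500 = 0.2100; j–t: (23 + 2)/500 = 0.0500.
Expected DCO frequency = 0.2100 × 0.0500 ≈ 0.01050; observed = 2/500 ≈ 0.00400.
Coefficient of coincidence = 0.00400/0.01050 ≈ 0.38; interference = 1 − 0.38 = 0.62.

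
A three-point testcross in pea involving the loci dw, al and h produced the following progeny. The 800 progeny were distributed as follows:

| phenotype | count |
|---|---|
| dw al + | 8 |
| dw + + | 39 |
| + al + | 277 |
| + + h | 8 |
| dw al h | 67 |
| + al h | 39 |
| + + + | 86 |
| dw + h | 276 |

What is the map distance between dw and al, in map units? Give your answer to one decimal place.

The two most frequent reciprocal classes, dw + h and + al +, are the parental types, so the F1 was dw + h / + al +.
The two rarest classes, + + h and dw al +, are the double crossovers. Comparing them with the parentals, only the dw allele has switched, so dw is the middle locus and the order is al – dw – h.
Crossovers in the al–dw interval produce the single-crossover classes dw al h and + + + (67 + 86 = 153) plus the double crossovers (16).
RF(al–dw) = (153 + 16) / 800 = 169/800 = 0.2112 → 21.1 map units.

21.1 map units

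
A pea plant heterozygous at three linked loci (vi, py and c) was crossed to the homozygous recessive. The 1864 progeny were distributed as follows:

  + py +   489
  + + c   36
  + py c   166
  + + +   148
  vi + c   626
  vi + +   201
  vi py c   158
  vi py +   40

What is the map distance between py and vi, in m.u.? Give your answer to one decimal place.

The two most frequent reciprocal classes, + py + and vi + c, are the parental types, so the F1 was + py + / vi + c.
The two rarest classes, vi py + and + + c, are the double crossovers. Comparing them with the parentals, only the vi allele has switched, so vi is the middle locus and the order is py – vi – c.
Crossovers in the py–vi interval produce the single-crossover classes + + + and vi py c (148 + 158 = 306) plus the double crossovers (76).
RF(py–vi) = (306 + 76) / 1864 = 382/1864 = 0.2049 → 20.5 m.u.

20.5 m.u.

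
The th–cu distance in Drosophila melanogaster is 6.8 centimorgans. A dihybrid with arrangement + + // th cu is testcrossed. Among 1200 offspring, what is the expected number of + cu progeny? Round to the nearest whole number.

A map distance of 6.8 centimorgans corresponds to a recombination frequency of 0.068.
The F1 is + + / th cu, so + cu is a recombinant gamete class with expected frequency r/2 = 0.068/2 = 0.0340.
Expected number = 0.0340 × 1200 = 40.80 ≈ 41.

41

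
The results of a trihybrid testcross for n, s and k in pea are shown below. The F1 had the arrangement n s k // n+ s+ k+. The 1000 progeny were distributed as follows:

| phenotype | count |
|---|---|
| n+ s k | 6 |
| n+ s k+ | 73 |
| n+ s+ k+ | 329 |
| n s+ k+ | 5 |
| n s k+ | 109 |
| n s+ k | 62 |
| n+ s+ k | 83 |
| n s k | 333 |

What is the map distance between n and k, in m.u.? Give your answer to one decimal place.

20.3 m.u.

The two rarest classes, n+ s k and n s+ k+, are the double crossovers. Comparing them with the parentals, only the n allele has switched, so n is the middle locus and the order is s – n – k.
Crossovers in the n–k interval produce the single-crossover classes n s k+ and n+ s+ k (109 + 83 = 192) plus the double crossovers (11).
RF(n–k) = (192 + 11) / 1000 = 203/1000 = 0.2030 → 20.3 m.u.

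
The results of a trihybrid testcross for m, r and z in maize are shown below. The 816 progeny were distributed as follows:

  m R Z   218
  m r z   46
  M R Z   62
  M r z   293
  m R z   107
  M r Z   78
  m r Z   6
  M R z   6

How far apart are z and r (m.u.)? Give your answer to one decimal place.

The two most frequent reciprocal classes, M r z and m R Z, are the parental types, so the F1 was M r z / m R Z.
The two rarest classes, M R z and m r Z, are the double crossovers. Comparing them with the parentals, only the r allele has switched, so r is the middle locus and the order is z – r – m.
Crossovers in the z–r interval produce the single-crossover classes M r Z and m R z (78 + 107 = 185) plus the double crossovers (12).
RF(z–r) = (185 + 12) / 816 = 197/816 = 0.2414 → 24.1 m.u.

24.1 m.u.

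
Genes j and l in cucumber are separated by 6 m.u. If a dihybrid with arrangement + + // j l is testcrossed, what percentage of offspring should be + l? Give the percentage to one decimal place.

A map distance of 6 m.u. corresponds to a recombination frequency of 0.060.
The F1 is + + / j l, so + l is a recombinant gamete class with expected frequency r/2 = 0.060/2 = 0.0300.
That is 0.0300 = 3.0% of the progeny.

3.0%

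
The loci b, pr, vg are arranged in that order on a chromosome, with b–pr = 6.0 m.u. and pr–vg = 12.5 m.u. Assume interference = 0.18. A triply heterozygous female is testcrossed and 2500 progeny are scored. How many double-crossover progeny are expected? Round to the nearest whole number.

15

Map distances give recombination frequencies of 0.060 and 0.125 for the two intervals.
With interference 0.18 (so coincidence = 0.82), expected double-crossover frequency = 0.060 × 0.125 × 0.82 = 0.00615.
Expected number = 0.00615 × 2500 = 15.38 ≈ 15.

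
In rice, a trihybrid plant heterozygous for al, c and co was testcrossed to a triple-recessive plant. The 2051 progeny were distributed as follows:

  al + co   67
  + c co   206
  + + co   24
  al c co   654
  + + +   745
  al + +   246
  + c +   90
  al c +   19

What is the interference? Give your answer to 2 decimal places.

The two most frequent reciprocal classes, + + + and al c co, are the parental types, so the F1 was + + + / al c co.
The two rarest classes, + + co and al c +, are the double crossovers. Comparing them with the parentals, only the co allele has switched, so co is the middle locus and the order is c – co – al.
c–co: (157 + 43)/2051 = 0.0975; co–al: (452 + 43)/2051 = 0.2413.
Expected DCO frequency = 0.0975 × 0.2413 ≈ 0.02353; observed = 43/2051 ≈ 0.02097.
Coefficient of coincidence = 0.02097/0.02353 ≈ 0.89; interference = 1 − 0.89 = 0.11.

0.11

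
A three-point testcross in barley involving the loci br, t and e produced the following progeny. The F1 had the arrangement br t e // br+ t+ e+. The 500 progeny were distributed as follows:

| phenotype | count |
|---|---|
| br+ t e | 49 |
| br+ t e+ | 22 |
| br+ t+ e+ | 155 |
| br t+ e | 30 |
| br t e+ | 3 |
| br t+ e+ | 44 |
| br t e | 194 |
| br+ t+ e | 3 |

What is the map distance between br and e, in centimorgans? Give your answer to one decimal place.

19.8 centimorgans

The two rarest classes, br t e+ and br+ t+ e, are the double crossovers. Comparing them with the parentals, only the e allele has switched, so e is the middle locus and the order is t – e – br.
Crossovers in the e–br interval produce the single-crossover classes br+ t e and br t+ e+ (49 + 44 = 93) plus the double crossovers (6).
RF(e–br) = (93 + 6) / 500 = 99/500 = 0.1980 → 19.8 centimorgans.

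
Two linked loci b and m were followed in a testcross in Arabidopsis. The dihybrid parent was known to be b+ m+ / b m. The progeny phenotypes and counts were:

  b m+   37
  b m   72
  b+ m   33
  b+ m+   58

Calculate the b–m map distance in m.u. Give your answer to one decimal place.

35.0 m.u.

The recombinant classes are b+ m and b m+: 33 + 37 = 70.
Recombination frequency = 70/200 = 0.3500 ≈ 35.0%, i.e. 35.0 m.u.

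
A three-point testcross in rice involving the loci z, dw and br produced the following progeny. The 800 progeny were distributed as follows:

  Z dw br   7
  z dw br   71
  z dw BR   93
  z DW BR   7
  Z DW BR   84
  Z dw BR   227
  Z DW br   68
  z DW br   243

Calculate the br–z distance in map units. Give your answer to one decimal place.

21.9 map units

The two most frequent reciprocal classes, z DW br and Z dw BR, are the parental types, so the F1 was z DW br / Z dw BR.
The two rarest classes, z DW BR and Z dw br, are the double crossovers. Comparing them with the parentals, only the br allele has switched, so br is the middle locus and the order is z – br – dw.
Crossovers in the z–br interval produce the single-crossover classes Z DW br and z dw BR (68 + 93 = 161) plus the double crossovers (14).
RF(z–br) = (161 + 14) / 800 = 175/800 = 0.2188 → 21.9 map units.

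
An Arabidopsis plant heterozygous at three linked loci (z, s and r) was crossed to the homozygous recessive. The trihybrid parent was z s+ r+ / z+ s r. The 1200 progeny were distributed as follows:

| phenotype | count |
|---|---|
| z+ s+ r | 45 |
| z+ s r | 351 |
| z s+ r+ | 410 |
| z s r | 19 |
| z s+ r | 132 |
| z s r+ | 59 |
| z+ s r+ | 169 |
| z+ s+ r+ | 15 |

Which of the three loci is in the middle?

The two rarest classes, z+ s+ r+ and z s r, are the double crossovers. Comparing them with the parentals, only the z allele has switched, so z is the middle locus and the order is r – z – s.

z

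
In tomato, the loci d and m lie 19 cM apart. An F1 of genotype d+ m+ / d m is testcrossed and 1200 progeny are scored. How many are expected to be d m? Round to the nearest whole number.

A map distance of 19 cM corresponds to a recombination frequency of 0.190.
The F1 is d+ m+ / d m, so d m is a parental gamete class with expected frequency (1 − r)/2 = 0.810/2 = 0.4050.
Expected number = 0.4050 × 1200 = 486.00 ≈ 486.

486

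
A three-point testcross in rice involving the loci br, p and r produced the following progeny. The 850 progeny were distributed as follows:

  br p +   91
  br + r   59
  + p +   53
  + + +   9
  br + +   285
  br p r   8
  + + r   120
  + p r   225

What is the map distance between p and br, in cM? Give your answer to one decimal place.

The two most frequent reciprocal classes, + p r and br + +, are the parental types, so the F1 was + p r / br + +.
The two rarest classes, br p r and + + +, are the double crossovers. Comparing them with the parentals, only the br allele has switched, so br is the middle locus and the order is p – br – r.
Crossovers in the p–br interval produce the single-crossover classes + + r and br p + (120 + 91 = 211) plus the double crossovers (17).
RF(p–br) = (211 + 17) / 850 = 228/850 = 0.2682 → 26.8 cM.

26.8 cM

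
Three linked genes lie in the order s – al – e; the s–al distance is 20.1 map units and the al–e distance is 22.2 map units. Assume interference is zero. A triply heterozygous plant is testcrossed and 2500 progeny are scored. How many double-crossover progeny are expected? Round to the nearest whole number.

Map distances give recombination frequencies of 0.201 and 0.222 for the two intervals.
With no interference, expected double-crossover frequency = 0.201 × 0.222 = 0.04462.
Expected number = 0.04462 × 2500 = 111.56 ≈ 112.

112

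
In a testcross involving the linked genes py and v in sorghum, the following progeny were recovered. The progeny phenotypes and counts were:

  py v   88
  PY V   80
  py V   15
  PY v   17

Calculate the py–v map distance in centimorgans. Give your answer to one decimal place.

The two most frequent classes, PY V (80) and py v (88), are the parental types, so the F1 was PY V / py v.
The recombinant classes are PY v and py V: 17 + 15 = 32.
Recombination frequency = 32/200 = 0.1600 ≈ 16.0%, i.e. 16.0 centimorgans.

16.0 centimorgans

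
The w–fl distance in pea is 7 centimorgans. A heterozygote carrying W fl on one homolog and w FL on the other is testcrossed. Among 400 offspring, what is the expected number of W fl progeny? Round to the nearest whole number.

186

A map distance of 7 centimorgans corresponds to a recombination frequency of 0.070.
The F1 is W fl / w FL, so W fl is a parental gamete class with expected frequency (1 − r)/2 = 0.930/2 = 0.4650.
Expected number = 0.4650 × 400 = 186.00 ≈ 186.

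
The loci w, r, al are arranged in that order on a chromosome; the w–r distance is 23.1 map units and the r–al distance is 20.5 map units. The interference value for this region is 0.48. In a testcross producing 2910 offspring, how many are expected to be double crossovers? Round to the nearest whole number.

Map distances give recombination frequencies of 0.231 and 0.205 for the two intervals.
With interference 0.48 (so coincidence = 0.52), expected double-crossover frequency = 0.231 × 0.205 × 0.52 = 0.02462.
Expected number = 0.02462 × 2910 = 71.66 ≈ 72.

72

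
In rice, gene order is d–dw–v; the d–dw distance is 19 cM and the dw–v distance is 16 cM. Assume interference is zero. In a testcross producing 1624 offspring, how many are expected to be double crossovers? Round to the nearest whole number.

49

Map distances give recombination frequencies of 0.190 and 0.160 for the two intervals.
With no interference, expected double-crossover frequency = 0.190 × 0.160 = 0.03040.
Expected number = 0.03040 × 1624 = 49.37 ≈ 49.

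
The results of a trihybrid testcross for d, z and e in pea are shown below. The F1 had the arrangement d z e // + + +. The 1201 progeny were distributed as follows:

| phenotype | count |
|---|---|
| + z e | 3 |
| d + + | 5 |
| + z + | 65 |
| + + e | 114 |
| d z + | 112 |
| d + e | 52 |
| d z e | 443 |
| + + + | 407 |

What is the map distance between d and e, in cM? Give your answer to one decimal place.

19.5 cM

The two rarest classes, + z e and d + +, are the double crossovers. Comparing them with the parentals, only the d allele has switched, so d is the middle locus and the order is z – d – e.
Crossovers in the d–e interval produce the single-crossover classes d z + and + + e (112 + 114 = 226) plus the double crossovers (8).
RF(d–e) = (226 + 8) / 1201 = 234/1201 = 0.1948 → 19.5 cM.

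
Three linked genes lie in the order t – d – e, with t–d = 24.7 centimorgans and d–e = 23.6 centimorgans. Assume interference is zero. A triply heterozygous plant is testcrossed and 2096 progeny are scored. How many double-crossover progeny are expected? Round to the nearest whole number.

122

Map distances give recombination frequencies of 0.247 and 0.236 for the two intervals.
With no interference, expected double-crossover frequency = 0.247 × 0.236 = 0.05829.
Expected number = 0.05829 × 2096 = 122.18 ≈ 122.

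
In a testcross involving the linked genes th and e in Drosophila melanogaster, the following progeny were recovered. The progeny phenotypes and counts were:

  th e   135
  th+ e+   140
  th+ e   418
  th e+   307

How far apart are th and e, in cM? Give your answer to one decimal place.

27.5 cM

The two most frequent classes, th+ e (418) and th e+ (307), are the parental types, so the F1 was th+ e / th e+.
The recombinant classes are th+ e+ and th e: 140 + 135 = 275.
Recombination frequency = 275/1000 = 0.2750 ≈ 27.5%, i.e. 27.5 cM.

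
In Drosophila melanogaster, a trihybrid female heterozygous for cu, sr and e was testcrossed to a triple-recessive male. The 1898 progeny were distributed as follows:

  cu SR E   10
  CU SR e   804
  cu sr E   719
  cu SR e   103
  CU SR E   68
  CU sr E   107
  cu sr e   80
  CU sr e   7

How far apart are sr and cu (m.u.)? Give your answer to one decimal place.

12.0 m.u.

The two most frequent reciprocal classes, cu sr E and CU SR e, are the parental types, so the F1 was cu sr E / CU SR e.
The two rarest classes, cu SR E and CU sr e, are the double crossovers. Comparing them with the parentals, only the sr allele has switched, so sr is the middle locus and the order is cu – sr – e.
Crossovers in the cu–sr interval produce the single-crossover classes CU sr E and cu SR e (107 + 103 = 210) plus the double crossovers (17).
RF(cu–sr) = (210 + 17) / 1898 = 227/1898 = 0.1196 → 12.0 m.u.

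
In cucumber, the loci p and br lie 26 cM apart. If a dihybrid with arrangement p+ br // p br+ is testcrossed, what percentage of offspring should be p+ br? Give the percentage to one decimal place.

37.0%

A map distance of 26 cM corresponds to a recombination frequency of 0.260.
The F1 is p+ br / p br+, so p+ br is a parental gamete class with expected frequency (1 − r)/2 = 0.740/2 = 0.3700.
That is 0.3700 = 37.0% of the progeny.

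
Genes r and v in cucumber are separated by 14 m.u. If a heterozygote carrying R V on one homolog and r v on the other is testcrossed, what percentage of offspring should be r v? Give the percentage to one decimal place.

A map distance of 14 m.u. corresponds to a recombination frequency of 0.140.
The F1 is R V / r v, so r v is a parental gamete class with expected frequency (1 − r)/2 = 0.860/2 = 0.4300.
That is 0.4300 = 43.0% of the progeny.

43.0%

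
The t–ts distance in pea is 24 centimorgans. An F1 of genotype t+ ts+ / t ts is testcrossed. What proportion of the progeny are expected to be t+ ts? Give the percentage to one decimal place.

A map distance of 24 centimorgans corresponds to a recombination frequency of 0.240.
The F1 is t+ ts+ / t ts, so t+ ts is a recombinant gamete class with expected frequency r/2 = 0.240/2 = 0.1200.
That is 0.1200 = 12.0% of the progeny.

12.0%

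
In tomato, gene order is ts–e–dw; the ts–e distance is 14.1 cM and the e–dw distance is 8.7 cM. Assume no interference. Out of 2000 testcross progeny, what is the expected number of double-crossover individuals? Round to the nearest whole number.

25

Map distances give recombination frequencies of 0.141 and 0.087 for the two intervals.
With no interference, expected double-crossover frequency = 0.141 × 0.087 = 0.01227.
Expected number = 0.01227 × 2000 = 24.53 ≈ 25.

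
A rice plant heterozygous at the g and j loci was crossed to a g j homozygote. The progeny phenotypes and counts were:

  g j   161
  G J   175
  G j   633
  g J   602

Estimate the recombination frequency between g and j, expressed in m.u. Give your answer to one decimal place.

The two most frequent classes, G j (633) and g J (602), are the parental types, so the F1 was G j / g J.
The recombinant classes are G J and g j: 175 + 161 = 336.
Recombination frequency = 336/1571 = 0.2139 ≈ 21.4%, i.e. 21.4 m.u.

21.4 m.u.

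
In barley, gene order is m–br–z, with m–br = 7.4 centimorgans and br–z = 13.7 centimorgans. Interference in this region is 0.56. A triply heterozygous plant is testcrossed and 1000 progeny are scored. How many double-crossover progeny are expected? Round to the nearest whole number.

Map distances give recombination frequencies of 0.074 and 0.137 for the two intervals.
With interference 0.56 (so coincidence = 0.44), expected double-crossover frequency = 0.074 × 0.137 × 0.44 = 0.00446.
Expected number = 0.00446 × 1000 = 4.46 ≈ 4.

4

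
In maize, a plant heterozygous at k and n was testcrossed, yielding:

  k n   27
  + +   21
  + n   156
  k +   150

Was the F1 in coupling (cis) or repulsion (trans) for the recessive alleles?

The two most frequent classes are + n (156) and k + (150); these are the parental (non-recombinant) types.
So the F1 carried + n on one chromosome and k + on the other — the recessive alleles are on opposite chromosomes (trans / repulsion).

trans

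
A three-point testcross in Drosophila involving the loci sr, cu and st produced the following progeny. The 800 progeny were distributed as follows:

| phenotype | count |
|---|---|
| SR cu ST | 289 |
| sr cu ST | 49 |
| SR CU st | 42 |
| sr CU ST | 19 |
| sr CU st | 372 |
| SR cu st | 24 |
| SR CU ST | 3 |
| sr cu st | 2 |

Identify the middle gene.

cu

The two most frequent reciprocal classes, sr CU st and SR cu ST, are the parental types, so the F1 was sr CU st / SR cu ST.
The two rarest classes, sr cu st and SR CU ST, are the double crossovers. Comparing them with the parentals, only the cu allele has switched, so cu is the middle locus and the order is sr – cu – st.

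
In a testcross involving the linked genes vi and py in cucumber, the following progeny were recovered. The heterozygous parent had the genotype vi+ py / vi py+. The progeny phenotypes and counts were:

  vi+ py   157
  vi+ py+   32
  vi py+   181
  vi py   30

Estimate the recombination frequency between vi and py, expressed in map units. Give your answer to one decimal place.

The recombinant classes are vi+ py+ and vi py: 32 + 30 = 62.
Recombination frequency = 62/400 = 0.1550 ≈ 15.5%, i.e. 15.5 map units.

15.5 map units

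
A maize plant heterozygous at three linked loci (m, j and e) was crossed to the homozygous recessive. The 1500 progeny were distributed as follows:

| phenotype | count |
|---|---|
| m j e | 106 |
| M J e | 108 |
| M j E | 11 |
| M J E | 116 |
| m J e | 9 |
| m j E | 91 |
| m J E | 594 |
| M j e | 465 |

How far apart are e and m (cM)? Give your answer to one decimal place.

16.1 cM

The two most frequent reciprocal classes, M j e and m J E, are the parental types, so the F1 was M j e / m J E.
The two rarest classes, M j E and m J e, are the double crossovers. Comparing them with the parentals, only the e allele has switched, so e is the middle locus and the order is m – e – j.
Crossovers in the m–e interval produce the single-crossover classes m j e and M J E (106 + 116 = 222) plus the double crossovers (20).
RF(m–e) = (222 + 20) / 1500 = 242/1500 = 0.1613 → 16.1 cM.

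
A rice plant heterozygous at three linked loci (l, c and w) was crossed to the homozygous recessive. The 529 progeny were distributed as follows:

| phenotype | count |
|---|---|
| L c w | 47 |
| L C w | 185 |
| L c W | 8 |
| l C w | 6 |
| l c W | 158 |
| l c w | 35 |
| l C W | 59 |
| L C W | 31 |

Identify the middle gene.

The two most frequent reciprocal classes, l c W and L C w, are the parental types, so the F1 was l c W / L C w.
The two rarest classes, L c W and l C w, are the double crossovers. Comparing them with the parentals, only the l allele has switched, so l is the middle locus and the order is c – l – w.

l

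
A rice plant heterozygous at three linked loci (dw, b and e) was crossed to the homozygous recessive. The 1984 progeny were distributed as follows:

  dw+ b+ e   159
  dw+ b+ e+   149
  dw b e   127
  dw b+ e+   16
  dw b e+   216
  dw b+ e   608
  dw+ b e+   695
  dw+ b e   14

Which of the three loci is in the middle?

The two most frequent reciprocal classes, dw+ b e+ and dw b+ e, are the parental types, so the F1 was dw+ b e+ / dw b+ e.
The two rarest classes, dw+ b e and dw b+ e+, are the double crossovers. Comparing them with the parentals, only the e allele has switched, so e is the middle locus and the order is dw – e – b.

e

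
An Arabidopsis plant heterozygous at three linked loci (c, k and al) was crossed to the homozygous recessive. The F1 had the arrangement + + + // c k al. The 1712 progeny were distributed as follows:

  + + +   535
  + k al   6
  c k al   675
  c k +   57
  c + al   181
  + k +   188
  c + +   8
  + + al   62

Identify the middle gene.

c

The two rarest classes, c + + and + k al, are the double crossovers. Comparing them with the parentals, only the c allele has switched, so c is the middle locus and the order is k – c – al.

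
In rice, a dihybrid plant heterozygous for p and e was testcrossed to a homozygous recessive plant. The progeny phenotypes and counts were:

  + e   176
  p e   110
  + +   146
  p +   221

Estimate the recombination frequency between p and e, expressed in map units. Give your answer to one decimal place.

The two most frequent classes, + e (176) and p + (221), are the parental types, so the F1 was + e / p +.
The recombinant classes are + + and p e: 146 + 110 = 256.
Recombination frequency = 256/653 = 0.3920 ≈ 39.2%, i.e. 39.2 map units.

39.2 map units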